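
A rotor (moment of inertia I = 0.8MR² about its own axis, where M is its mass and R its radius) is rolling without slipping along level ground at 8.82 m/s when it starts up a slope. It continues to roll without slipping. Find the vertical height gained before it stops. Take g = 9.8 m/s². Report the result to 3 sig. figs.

h ≈ 7.14 m

For this body I = 0.8MR², i.e. k = I/(MR²) = 0.8.
Since it rolls without slipping, ω = v/R and KE = ½Mv² + ½Iω² = ½(1+k)Mv² = (9/10)Mv².
All of this converts to potential energy at the highest point: (9/10)Mv₀² = Mgh.
Thus h = (1+k)v₀²/(2g) = 1.8 × 8.82² / (2 × 9.8) ≈ 7.14 m.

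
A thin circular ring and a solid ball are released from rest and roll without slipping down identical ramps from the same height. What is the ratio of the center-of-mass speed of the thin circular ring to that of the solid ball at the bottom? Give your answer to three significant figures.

v_ratio ≈ 0.837

Each satisfies Mgh = ½(1+k)Mv² with k = I/(MR²), so v ∝ 1/√(1+k).
For the thin circular ring k = 1; for the solid ball k = 0.4.
v₁/v₂ = √((1+k₂)/(1+k₁)) = √(1.4/2) ≈ 0.837.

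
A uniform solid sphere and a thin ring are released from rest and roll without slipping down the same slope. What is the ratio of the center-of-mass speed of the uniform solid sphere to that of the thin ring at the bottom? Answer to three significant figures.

v_ratio ≈ 1.20

Each satisfies Mgh = ½(1+k)Mv² with k = I/(MR²), so v ∝ 1/√(1+k).
For the uniform solid sphere k = 0.4; for the thin ring k = 1.
v₁/v₂ = √((1+k₂)/(1+k₁)) = √(2/1.4) ≈ 1.20.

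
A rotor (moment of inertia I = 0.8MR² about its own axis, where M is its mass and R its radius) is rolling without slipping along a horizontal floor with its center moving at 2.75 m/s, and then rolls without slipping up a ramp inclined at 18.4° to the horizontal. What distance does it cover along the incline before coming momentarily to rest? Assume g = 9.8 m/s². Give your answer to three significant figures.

d ≈ 2.20 m

With I = 0.8MR², the ratio k = I/(MR²) is 0.8.
Since it rolls without slipping, ω = v/R and KE = ½Mv² + ½Iω² = ½(1+k)Mv² = (9/10)Mv².
Setting this equal to Mgh gives the vertical rise h = (1+k)v₀²/(2g) = 1.8×2.75²/(2×9.8) = 0.6945 m.
The distance along the slope is d = h/sinθ = 0.6945/sin18.4° ≈ 2.20 m.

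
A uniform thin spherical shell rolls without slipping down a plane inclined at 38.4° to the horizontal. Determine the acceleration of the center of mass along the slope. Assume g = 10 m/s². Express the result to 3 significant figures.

With I = (2/3)MR², the ratio k = I/(MR²) is 2/3.
Translational: Mg sinθ − f = Ma. Rotational about the CM: fR = Iα = kMRa, so f = kMa.
Eliminating f: Mg sinθ = (1+k)Ma, so a = g sinθ/(1+k) = 10 × sin38.4° / 1.667 ≈ 3.73 m/s².

a ≈ 3.73 m/s²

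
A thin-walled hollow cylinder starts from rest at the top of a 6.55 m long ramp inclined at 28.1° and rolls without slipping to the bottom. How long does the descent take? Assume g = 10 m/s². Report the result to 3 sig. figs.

Here I = MR², so the shape factor k = I/(MR²) = 1.
Along the incline Mg sinθ − f = Ma, and torque about the center fR = Iα = kMR²(a/R) gives f = kMa.
Hence a = g sinθ/(1+k) = 10×sin28.1°/2 = 2.355 m/s².
With constant a from rest, t = √(2L/a) = √(2·6.55/2.355) ≈ 2.36 s.

t ≈ 2.36 s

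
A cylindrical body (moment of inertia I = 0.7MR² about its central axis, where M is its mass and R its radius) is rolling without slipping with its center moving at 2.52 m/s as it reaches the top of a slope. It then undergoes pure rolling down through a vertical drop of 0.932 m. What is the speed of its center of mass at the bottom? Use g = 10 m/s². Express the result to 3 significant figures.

For this body I = 0.7MR², i.e. k = I/(MR²) = 0.7.
Since it rolls without slipping, ω = v/R and KE = ½Mv² + ½Iω² = ½(1+k)Mv² = (17/20)Mv².
Energy conservation: (17/20)Mv₀² + Mgh = (17/20)Mv², so v² = v₀² + 2gh/(1+k).
v = √(2.52² + 2×10×0.932/1.7) = √17.32 ≈ 4.16 m/s.

v ≈ 4.16 m/s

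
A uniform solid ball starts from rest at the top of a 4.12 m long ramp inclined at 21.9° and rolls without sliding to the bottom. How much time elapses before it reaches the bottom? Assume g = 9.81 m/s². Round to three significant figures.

The moment of inertia is (2/5)MR², giving k ≡ I/(MR²) = 0.4.
Newton's second law down the slope: Mg sinθ − f = Ma. The torque equation fR = Iα (with α = a/R) gives f = kMa.
Hence a = g sinθ/(1+k) = 9.81×sin21.9°/1.4 = 2.614 m/s².
With constant a from rest, t = √(2L/a) = √(2·4.12/2.614) ≈ 1.78 s.

t ≈ 1.78 s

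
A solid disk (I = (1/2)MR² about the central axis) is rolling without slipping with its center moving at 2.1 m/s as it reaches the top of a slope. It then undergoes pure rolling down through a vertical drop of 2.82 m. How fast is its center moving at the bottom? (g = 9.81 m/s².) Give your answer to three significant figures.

v ≈ 6.43 m/s

The moment of inertia is (1/2)MR², giving k ≡ I/(MR²) = 0.5.
The rolling condition ω = v/R makes the rotational term ½I(v/R)² = ½kMv², so KE_total = ½(1+k)Mv² = (3/4)Mv².
Conserving energy between top and bottom: (3/4)Mv² = (3/4)Mv₀² + Mgh, hence v² = v₀² + 2gh/(1+k).
v = √(2.1² + 2×9.81×2.82/1.5) = √41.3 ≈ 6.43 m/s.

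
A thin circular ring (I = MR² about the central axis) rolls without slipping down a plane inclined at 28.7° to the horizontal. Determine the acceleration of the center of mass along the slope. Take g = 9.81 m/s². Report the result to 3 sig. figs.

For this body I = MR², i.e. k = I/(MR²) = 1.
Newton's second law down the slope: Mg sinθ − f = Ma. The torque equation fR = Iα (with α = a/R) gives f = kMa.
Eliminating f: Mg sinθ = (1+k)Ma, so a = g sinθ/(1+k) = 9.81 × sin28.7° / 2 ≈ 2.36 m/s².

a ≈ 2.36 m/s²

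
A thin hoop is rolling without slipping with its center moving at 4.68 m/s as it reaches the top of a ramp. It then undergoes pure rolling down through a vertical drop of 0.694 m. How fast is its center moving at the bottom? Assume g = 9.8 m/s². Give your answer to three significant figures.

v ≈ 5.36 m/s

For this body I = MR², i.e. k = I/(MR²) = 1.
Rolling without slipping gives ω = v/R, so the total kinetic energy is ½Mv² + ½Iω² = ½(1+k)Mv² = Mv².
Conserving energy between top and bottom: Mv² = Mv₀² + Mgh, hence v² = v₀² + 2gh/(1+k).
v = √(4.68² + 2×9.8×0.694/2) = √28.7 ≈ 5.36 m/s.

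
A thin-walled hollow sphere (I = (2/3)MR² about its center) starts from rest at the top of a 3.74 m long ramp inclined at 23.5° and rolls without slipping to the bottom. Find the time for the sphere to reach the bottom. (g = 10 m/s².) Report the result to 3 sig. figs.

t ≈ 1.77 s

With I = (2/3)MR², the ratio k = I/(MR²) is 2/3.
Along the incline Mg sinθ − f = Ma, and torque about the center fR = Iα = kMR²(a/R) gives f = kMa.
Hence a = g sinθ/(1+k) = 10×sin23.5°/1.667 = 2.392 m/s².
Starting from rest, L = ½at², so t = √(2L/a) = √(2×3.74/2.392) ≈ 1.77 s.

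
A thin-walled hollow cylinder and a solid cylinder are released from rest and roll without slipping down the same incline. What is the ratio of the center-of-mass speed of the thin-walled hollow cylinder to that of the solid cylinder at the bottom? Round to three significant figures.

Each satisfies Mgh = ½(1+k)Mv² with k = I/(MR²), so v ∝ 1/√(1+k).
For the thin-walled hollow cylinder k = 1; for the solid cylinder k = 0.5.
v₁/v₂ = √((1+k₂)/(1+k₁)) = √(1.5/2) ≈ 0.866.

v_ratio ≈ 0.866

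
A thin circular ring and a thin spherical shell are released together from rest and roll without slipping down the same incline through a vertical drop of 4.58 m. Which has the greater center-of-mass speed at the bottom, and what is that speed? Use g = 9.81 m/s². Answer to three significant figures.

the thin spherical shell, at v ≈ 7.34 m/s

For rolling without slipping, Mgh = ½(1+k)Mv² where k = I/(MR²), so v = √(2gh/(1+k)).
Thin circular ring: k = 1, giving v = √(2×9.81×4.58/2) = 6.703 m/s.
Thin spherical shell: k = 2/3, giving v = √(2×9.81×4.58/1.667) = 7.343 m/s.
The smaller k wins: the thin spherical shell, at ≈ 7.34 m/s.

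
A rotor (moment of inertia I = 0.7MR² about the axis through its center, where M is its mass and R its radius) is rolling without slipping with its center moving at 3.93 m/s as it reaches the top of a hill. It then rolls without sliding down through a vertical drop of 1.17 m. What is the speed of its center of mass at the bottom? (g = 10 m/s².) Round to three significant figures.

For this body I = 0.7MR², i.e. k = I/(MR²) = 0.7.
Pure rolling means v = ωR; then KE = ½Mv² + ½I(v/R)² = ½(1+k)Mv² = (17/20)Mv².
Energy conservation: (17/20)Mv₀² + Mgh = (17/20)Mv², so v² = v₀² + 2gh/(1+k).
v = √(3.93² + 2×10×1.17/1.7) = √29.21 ≈ 5.40 m/s.

v ≈ 5.40 m/s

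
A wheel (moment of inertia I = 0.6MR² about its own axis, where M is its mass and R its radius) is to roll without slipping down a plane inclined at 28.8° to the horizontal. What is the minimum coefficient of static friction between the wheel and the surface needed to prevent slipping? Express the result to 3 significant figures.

μ_min ≈ 0.206

The moment of inertia is 0.6MR², giving k ≡ I/(MR²) = 0.6.
Newton's second law down the slope: Mg sinθ − f = Ma. The torque equation fR = Iα (with α = a/R) gives f = kMa.
These give a = g sinθ/(1+k) and the required friction f = kMg sinθ/(1+k).
The normal force is N = Mg cosθ, so μ_min = f/N = k tanθ/(1+k).
μ_min = 0.6 × tan28.8° / 1.6 ≈ 0.206.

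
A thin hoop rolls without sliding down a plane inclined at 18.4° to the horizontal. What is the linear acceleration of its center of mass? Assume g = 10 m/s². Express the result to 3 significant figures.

a ≈ 1.58 m/s²

Here I = MR², so the shape factor k = I/(MR²) = 1.
Along the incline Mg sinθ − f = Ma, and torque about the center fR = Iα = kMR²(a/R) gives f = kMa.
Eliminating f: Mg sinθ = (1+k)Ma, so a = g sinθ/(1+k) = 10 × sin18.4° / 2 ≈ 1.58 m/s².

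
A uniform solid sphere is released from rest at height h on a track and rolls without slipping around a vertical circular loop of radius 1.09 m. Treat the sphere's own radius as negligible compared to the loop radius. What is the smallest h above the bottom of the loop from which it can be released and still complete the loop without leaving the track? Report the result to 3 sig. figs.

h_min ≈ 2.94 m

The moment of inertia is (2/5)MR², giving k ≡ I/(MR²) = 0.4.
At the top, contact is just lost when gravity alone supplies the centripetal force: Mg = Mv_top²/r, i.e. v_top² = gr.
With ω = v/R, the kinetic energy at speed v is ½(1+k)Mv² = (7/10)Mv².
Energy conservation from release (height h) to the top (height 2r): Mgh = Mg(2r) + (7/10)M·gr.
Thus h_min = 2r + (1+k)r/2 = r(2 + 1.4/2) = 1.09 × 2.7 ≈ 2.94 m.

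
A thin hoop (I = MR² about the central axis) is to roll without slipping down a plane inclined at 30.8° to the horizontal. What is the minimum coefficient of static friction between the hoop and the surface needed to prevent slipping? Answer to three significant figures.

μ_min ≈ 0.298

The moment of inertia is MR², giving k ≡ I/(MR²) = 1.
Along the incline Mg sinθ − f = Ma, and torque about the center fR = Iα = kMR²(a/R) gives f = kMa.
These give a = g sinθ/(1+k) and the required friction f = kMg sinθ/(1+k).
The normal force is N = Mg cosθ, so μ_min = f/N = k tanθ/(1+k).
μ_min = 1 × tan30.8° / 2 ≈ 0.298.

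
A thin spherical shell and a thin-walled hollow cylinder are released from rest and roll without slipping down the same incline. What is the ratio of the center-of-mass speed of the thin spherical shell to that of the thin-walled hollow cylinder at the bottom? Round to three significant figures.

v_ratio ≈ 1.10

Each satisfies Mgh = ½(1+k)Mv² with k = I/(MR²), so v ∝ 1/√(1+k).
For the thin spherical shell k = 2/3; for the thin-walled hollow cylinder k = 1.
v₁/v₂ = √((1+k₂)/(1+k₁)) = √(2/1.667) ≈ 1.10.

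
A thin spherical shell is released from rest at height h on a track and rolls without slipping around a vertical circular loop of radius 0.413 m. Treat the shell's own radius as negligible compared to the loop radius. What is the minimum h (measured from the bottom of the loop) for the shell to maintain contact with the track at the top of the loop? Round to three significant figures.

h_min ≈ 1.17 m

The moment of inertia is (2/3)MR², giving k ≡ I/(MR²) = 2/3.
At the top of the loop, the minimum-contact condition is Mg = Mv_top²/r, so v_top² = gr.
With ω = v/R, the kinetic energy at speed v is ½(1+k)Mv² = (5/6)Mv².
Energy conservation from release (height h) to the top (height 2r): Mgh = Mg(2r) + (5/6)M·gr.
Thus h_min = 2r + (1+k)r/2 = r(2 + 1.667/2) = 0.413 × 2.833 ≈ 1.17 m.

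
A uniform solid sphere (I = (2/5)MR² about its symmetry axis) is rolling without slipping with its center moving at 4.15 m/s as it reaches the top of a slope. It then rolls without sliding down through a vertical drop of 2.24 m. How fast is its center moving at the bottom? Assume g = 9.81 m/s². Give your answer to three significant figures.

Here I = (2/5)MR², so the shape factor k = I/(MR²) = 0.4.
Since it rolls without slipping, ω = v/R and KE = ½Mv² + ½Iω² = ½(1+k)Mv² = (7/10)Mv².
Energy conservation: (7/10)Mv₀² + Mgh = (7/10)Mv², so v² = v₀² + 2gh/(1+k).
v = √(4.15² + 2×9.81×2.24/1.4) = √48.61 ≈ 6.97 m/s.

v ≈ 6.97 m/s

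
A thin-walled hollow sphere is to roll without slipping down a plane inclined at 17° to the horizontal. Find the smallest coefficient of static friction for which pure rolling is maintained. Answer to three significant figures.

For this body I = (2/3)MR², i.e. k = I/(MR²) = 2/3.
Along the incline Mg sinθ − f = Ma, and torque about the center fR = Iα = kMR²(a/R) gives f = kMa.
These give a = g sinθ/(1+k) and the required friction f = kMg sinθ/(1+k).
The normal force is N = Mg cosθ, so μ_min = f/N = k tanθ/(1+k).
μ_min = (2/3) × tan17° / 1.667 ≈ 0.122.

μ_min ≈ 0.122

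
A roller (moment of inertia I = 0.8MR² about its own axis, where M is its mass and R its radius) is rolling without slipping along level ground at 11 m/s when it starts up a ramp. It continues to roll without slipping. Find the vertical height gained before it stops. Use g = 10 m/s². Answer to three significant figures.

With I = 0.8MR², the ratio k = I/(MR²) is 0.8.
The rolling condition ω = v/R makes the rotational term ½I(v/R)² = ½kMv², so KE_total = ½(1+k)Mv² = (9/10)Mv².
All of this converts to potential energy at the highest point: (9/10)Mv₀² = Mgh.
Thus h = (1+k)v₀²/(2g) = 1.8 × 11² / (2 × 10) ≈ 10.9 m.

h ≈ 10.9 m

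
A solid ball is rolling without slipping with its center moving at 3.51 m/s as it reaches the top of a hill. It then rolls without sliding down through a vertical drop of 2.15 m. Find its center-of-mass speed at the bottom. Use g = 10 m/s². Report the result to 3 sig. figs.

v ≈ 6.56 m/s

With I = (2/5)MR², the ratio k = I/(MR²) is 0.4.
Pure rolling means v = ωR; then KE = ½Mv² + ½I(v/R)² = ½(1+k)Mv² = (7/10)Mv².
Conserving energy between top and bottom: (7/10)Mv² = (7/10)Mv₀² + Mgh, hence v² = v₀² + 2gh/(1+k).
v = √(3.51² + 2×10×2.15/1.4) = √43.03 ≈ 6.56 m/s.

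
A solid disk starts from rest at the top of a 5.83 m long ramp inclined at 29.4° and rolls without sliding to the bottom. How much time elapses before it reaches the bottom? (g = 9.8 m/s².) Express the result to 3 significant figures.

For this body I = (1/2)MR², i.e. k = I/(MR²) = 0.5.
Along the incline Mg sinθ − f = Ma, and torque about the center fR = Iα = kMR²(a/R) gives f = kMa.
Hence a = g sinθ/(1+k) = 9.8×sin29.4°/1.5 = 3.207 m/s².
Starting from rest, L = ½at², so t = √(2L/a) = √(2×5.83/3.207) ≈ 1.91 s.

t ≈ 1.91 s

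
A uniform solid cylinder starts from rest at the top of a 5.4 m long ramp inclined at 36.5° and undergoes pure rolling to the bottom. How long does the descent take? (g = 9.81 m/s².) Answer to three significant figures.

With I = (1/2)MR², the ratio k = I/(MR²) is 0.5.
Along the incline Mg sinθ − f = Ma, and torque about the center fR = Iα = kMR²(a/R) gives f = kMa.
Hence a = g sinθ/(1+k) = 9.81×sin36.5°/1.5 = 3.89 m/s².
Starting from rest, L = ½at², so t = √(2L/a) = √(2×5.4/3.89) ≈ 1.67 s.

t ≈ 1.67 s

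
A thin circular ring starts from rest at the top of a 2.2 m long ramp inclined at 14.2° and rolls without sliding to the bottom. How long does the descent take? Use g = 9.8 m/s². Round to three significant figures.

The moment of inertia is MR², giving k ≡ I/(MR²) = 1.
Along the incline Mg sinθ − f = Ma, and torque about the center fR = Iα = kMR²(a/R) gives f = kMa.
Hence a = g sinθ/(1+k) = 9.8×sin14.2°/2 = 1.202 m/s².
With constant a from rest, t = √(2L/a) = √(2·2.2/1.202) ≈ 1.91 s.

t ≈ 1.91 s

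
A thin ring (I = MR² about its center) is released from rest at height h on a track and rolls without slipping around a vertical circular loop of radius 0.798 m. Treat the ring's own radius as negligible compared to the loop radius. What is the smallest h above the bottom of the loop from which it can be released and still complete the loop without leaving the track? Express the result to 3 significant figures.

For this body I = MR², i.e. k = I/(MR²) = 1.
At the top, contact is just lost when gravity alone supplies the centripetal force: Mg = Mv_top²/r, i.e. v_top² = gr.
With ω = v/R, the kinetic energy at speed v is ½(1+k)Mv² = Mv².
Energy conservation from release (height h) to the top (height 2r): Mgh = Mg(2r) + M·gr.
Thus h_min = 2r + (1+k)r/2 = r(2 + 2/2) = 0.798 × 3 ≈ 2.39 m.

h_min ≈ 2.39 m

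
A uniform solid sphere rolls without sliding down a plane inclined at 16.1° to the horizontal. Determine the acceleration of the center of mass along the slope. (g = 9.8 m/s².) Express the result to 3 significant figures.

The moment of inertia is (2/5)MR², giving k ≡ I/(MR²) = 0.4.
Newton's second law down the slope: Mg sinθ − f = Ma. The torque equation fR = Iα (with α = a/R) gives f = kMa.
Eliminating f: Mg sinθ = (1+k)Ma, so a = g sinθ/(1+k) = 9.8 × sin16.1° / 1.4 ≈ 1.94 m/s².

a ≈ 1.94 m/s²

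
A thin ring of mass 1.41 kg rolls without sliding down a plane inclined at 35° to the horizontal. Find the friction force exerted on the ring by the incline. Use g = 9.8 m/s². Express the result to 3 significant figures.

For this body I = MR², i.e. k = I/(MR²) = 1.
Newton's second law down the slope: Mg sinθ − f = Ma. The torque equation fR = Iα (with α = a/R) gives f = kMa.
Combining, a = g sinθ/(1+k) and f = kMa = kMg sinθ/(1+k).
f = 1 × 1.41 × 9.8 × sin35° / 2 ≈ 3.96 N.

f ≈ 3.96 N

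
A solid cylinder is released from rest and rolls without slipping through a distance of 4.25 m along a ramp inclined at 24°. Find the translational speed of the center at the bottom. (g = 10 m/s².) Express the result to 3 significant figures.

With I = (1/2)MR², the ratio k = I/(MR²) is 0.5.
The rolling condition ω = v/R makes the rotational term ½I(v/R)² = ½kMv², so KE_total = ½(1+k)Mv² = (3/4)Mv².
The vertical drop is h = L sinθ = 4.25 × sin24° = 1.729 m.
Energy conservation: Mgh = (3/4)Mv², so v = √(2gh/(1+k)) = √(2 × 10 × 1.729 / 1.5) ≈ 4.80 m/s.

v ≈ 4.80 m/s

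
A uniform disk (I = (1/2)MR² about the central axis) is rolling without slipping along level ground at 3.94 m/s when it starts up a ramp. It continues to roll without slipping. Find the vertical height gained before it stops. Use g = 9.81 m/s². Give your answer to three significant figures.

Here I = (1/2)MR², so the shape factor k = I/(MR²) = 0.5.
Pure rolling means v = ωR; then KE = ½Mv² + ½I(v/R)² = ½(1+k)Mv² = (3/4)Mv².
All of this converts to potential energy at the highest point: (3/4)Mv₀² = Mgh.
Thus h = (1+k)v₀²/(2g) = 1.5 × 3.94² / (2 × 9.81) ≈ 1.19 m.

h ≈ 1.19 m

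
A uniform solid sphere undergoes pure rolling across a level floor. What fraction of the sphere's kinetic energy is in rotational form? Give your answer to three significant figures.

fraction ≈ 0.286

The moment of inertia is (2/5)MR², giving k ≡ I/(MR²) = 0.4.
Since ω = v/R, the translational part is ½Mv² and the rotational part is ½I(v/R)² = ½kMv²; the total is ½(1+k)Mv².
The rotational fraction is therefore k/(1+k) = 0.4/1.4 ≈ 0.286.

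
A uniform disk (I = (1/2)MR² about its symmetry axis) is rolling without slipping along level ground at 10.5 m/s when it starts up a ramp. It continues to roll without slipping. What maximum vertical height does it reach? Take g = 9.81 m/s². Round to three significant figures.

With I = (1/2)MR², the ratio k = I/(MR²) is 0.5.
Since it rolls without slipping, ω = v/R and KE = ½Mv² + ½Iω² = ½(1+k)Mv² = (3/4)Mv².
At the top the kinetic energy is zero, so (3/4)Mv₀² = Mgh.
Thus h = (1+k)v₀²/(2g) = 1.5 × 10.5² / (2 × 9.81) ≈ 8.43 m.

h ≈ 8.43 m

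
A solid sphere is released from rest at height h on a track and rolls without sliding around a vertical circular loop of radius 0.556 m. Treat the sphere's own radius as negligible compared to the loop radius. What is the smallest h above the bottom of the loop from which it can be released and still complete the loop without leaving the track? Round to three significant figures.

The moment of inertia is (2/5)MR², giving k ≡ I/(MR²) = 0.4.
At the top, contact is just lost when gravity alone supplies the centripetal force: Mg = Mv_top²/r, i.e. v_top² = gr.
With ω = v/R, the kinetic energy at speed v is ½(1+k)Mv² = (7/10)Mv².
Energy conservation from release (height h) to the top (height 2r): Mgh = Mg(2r) + (7/10)M·gr.
Thus h_min = 2r + (1+k)r/2 = r(2 + 1.4/2) = 0.556 × 2.7 ≈ 1.50 m.

h_min ≈ 1.50 m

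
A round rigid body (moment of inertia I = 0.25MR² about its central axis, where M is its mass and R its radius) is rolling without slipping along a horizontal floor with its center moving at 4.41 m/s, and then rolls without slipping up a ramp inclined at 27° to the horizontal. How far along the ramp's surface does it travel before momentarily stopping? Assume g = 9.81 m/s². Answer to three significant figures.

d ≈ 2.73 m

Here I = 0.25MR², so the shape factor k = I/(MR²) = 0.25.
Since it rolls without slipping, ω = v/R and KE = ½Mv² + ½Iω² = ½(1+k)Mv² = (5/8)Mv².
Setting this equal to Mgh gives the vertical rise h = (1+k)v₀²/(2g) = 1.25×4.41²/(2×9.81) = 1.239 m.
The distance along the slope is d = h/sinθ = 1.239/sin27° ≈ 2.73 m.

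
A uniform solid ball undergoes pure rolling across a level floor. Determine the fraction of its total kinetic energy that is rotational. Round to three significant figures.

fraction ≈ 0.286

With I = (2/5)MR², the ratio k = I/(MR²) is 0.4.
With ω = v/R, KE_trans = ½Mv² and KE_rot = ½Iω² = ½kMv², so KE_total = ½(1+k)Mv².
The rotational fraction is therefore k/(1+k) = 0.4/1.4 ≈ 0.286.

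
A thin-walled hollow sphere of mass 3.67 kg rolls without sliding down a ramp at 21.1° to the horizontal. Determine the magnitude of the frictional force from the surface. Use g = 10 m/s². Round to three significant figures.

f ≈ 5.28 N

The moment of inertia is (2/3)MR², giving k ≡ I/(MR²) = 2/3.
Along the incline Mg sinθ − f = Ma, and torque about the center fR = Iα = kMR²(a/R) gives f = kMa.
Combining, a = g sinθ/(1+k) and f = kMa = kMg sinθ/(1+k).
f = (2/3) × 3.67 × 10 × sin21.1° / 1.667 ≈ 5.28 N.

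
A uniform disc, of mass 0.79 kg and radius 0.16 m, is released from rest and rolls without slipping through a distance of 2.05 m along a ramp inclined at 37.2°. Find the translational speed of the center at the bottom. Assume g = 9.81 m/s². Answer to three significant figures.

For this body I = (1/2)MR², i.e. k = I/(MR²) = 0.5.
Pure rolling means v = ωR; then KE = ½Mv² + ½I(v/R)² = ½(1+k)Mv² = (3/4)Mv².
The vertical drop is h = L sinθ = 2.05 × sin37.2° = 1.239 m.
Setting Mgh = (3/4)Mv² gives v = √(2gh/(1+k)) = √(2·9.81·1.239/1.5) ≈ 4.03 m/s.

v ≈ 4.03 m/s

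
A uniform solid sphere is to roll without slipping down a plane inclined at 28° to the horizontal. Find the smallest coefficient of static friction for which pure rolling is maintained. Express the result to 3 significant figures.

μ_min ≈ 0.152

Here I = (2/5)MR², so the shape factor k = I/(MR²) = 0.4.
Translational: Mg sinθ − f = Ma. Rotational about the CM: fR = Iα = kMRa, so f = kMa.
These give a = g sinθ/(1+k) and the required friction f = kMg sinθ/(1+k).
With N = Mg cosθ, the no-slip condition f ≤ μN gives μ_min = f/N = k tanθ/(1+k).
μ_min = 0.4 × tan28° / 1.4 ≈ 0.152.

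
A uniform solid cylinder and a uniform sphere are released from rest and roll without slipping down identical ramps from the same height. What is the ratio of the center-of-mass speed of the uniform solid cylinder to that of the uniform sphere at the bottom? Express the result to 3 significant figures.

Each satisfies Mgh = ½(1+k)Mv² with k = I/(MR²), so v ∝ 1/√(1+k).
For the uniform solid cylinder k = 0.5; for the uniform sphere k = 0.4.
v₁/v₂ = √((1+k₂)/(1+k₁)) = √(1.4/1.5) ≈ 0.966.

v_ratio ≈ 0.966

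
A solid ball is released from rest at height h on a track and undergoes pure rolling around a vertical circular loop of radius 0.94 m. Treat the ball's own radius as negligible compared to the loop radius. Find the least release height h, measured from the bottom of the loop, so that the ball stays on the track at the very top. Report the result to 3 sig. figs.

h_min ≈ 2.54 m

With I = (2/5)MR², the ratio k = I/(MR²) is 0.4.
At the top, contact is just lost when gravity alone supplies the centripetal force: Mg = Mv_top²/r, i.e. v_top² = gr.
With ω = v/R, the kinetic energy at speed v is ½(1+k)Mv² = (7/10)Mv².
Energy conservation from release (height h) to the top (height 2r): Mgh = Mg(2r) + (7/10)M·gr.
Thus h_min = 2r + (1+k)r/2 = r(2 + 1.4/2) = 0.94 × 2.7 ≈ 2.54 m.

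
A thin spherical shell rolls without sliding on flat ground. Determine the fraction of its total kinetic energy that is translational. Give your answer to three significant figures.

For this body I = (2/3)MR², i.e. k = I/(MR²) = 2/3.
With ω = v/R, KE_trans = ½Mv² and KE_rot = ½Iω² = ½kMv², so KE_total = ½(1+k)Mv².
The translational fraction is therefore 1/(1+k) = 1/1.667 ≈ 0.600.

fraction ≈ 0.600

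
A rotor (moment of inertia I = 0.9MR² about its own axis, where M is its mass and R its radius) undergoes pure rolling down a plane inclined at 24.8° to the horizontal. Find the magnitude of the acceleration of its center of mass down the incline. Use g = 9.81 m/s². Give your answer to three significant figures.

a ≈ 2.17 m/s²

The moment of inertia is 0.9MR², giving k ≡ I/(MR²) = 0.9.
Newton's second law down the slope: Mg sinθ − f = Ma. The torque equation fR = Iα (with α = a/R) gives f = kMa.
Eliminating f: Mg sinθ = (1+k)Ma, so a = g sinθ/(1+k) = 9.81 × sin24.8° / 1.9 ≈ 2.17 m/s².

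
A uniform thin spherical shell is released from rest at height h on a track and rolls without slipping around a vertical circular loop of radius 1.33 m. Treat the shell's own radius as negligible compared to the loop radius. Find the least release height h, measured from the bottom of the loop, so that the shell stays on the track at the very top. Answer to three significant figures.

With I = (2/3)MR², the ratio k = I/(MR²) is 2/3.
At the top, contact is just lost when gravity alone supplies the centripetal force: Mg = Mv_top²/r, i.e. v_top² = gr.
With ω = v/R, the kinetic energy at speed v is ½(1+k)Mv² = (5/6)Mv².
Energy conservation from release (height h) to the top (height 2r): Mgh = Mg(2r) + (5/6)M·gr.
Thus h_min = 2r + (1+k)r/2 = r(2 + 1.667/2) = 1.33 × 2.833 ≈ 3.77 m.

h_min ≈ 3.77 m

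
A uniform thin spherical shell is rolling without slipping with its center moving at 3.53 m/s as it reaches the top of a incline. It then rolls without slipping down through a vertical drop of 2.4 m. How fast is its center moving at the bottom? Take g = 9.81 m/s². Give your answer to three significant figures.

v ≈ 6.38 m/s

With I = (2/3)MR², the ratio k = I/(MR²) is 2/3.
Pure rolling means v = ωR; then KE = ½Mv² + ½I(v/R)² = ½(1+k)Mv² = (5/6)Mv².
Energy conservation: (5/6)Mv₀² + Mgh = (5/6)Mv², so v² = v₀² + 2gh/(1+k).
v = √(3.53² + 2×9.81×2.4/1.667) = √40.71 ≈ 6.38 m/s.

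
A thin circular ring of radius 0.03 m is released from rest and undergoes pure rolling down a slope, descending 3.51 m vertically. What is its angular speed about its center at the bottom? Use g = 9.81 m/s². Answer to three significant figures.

ω ≈ 196 rad/s

For this body I = MR², i.e. k = I/(MR²) = 1.
Since it rolls without slipping, ω = v/R and KE = ½Mv² + ½Iω² = ½(1+k)Mv² = Mv².
Energy conservation Mgh = ½(1+k)Mv² gives v = √(2gh/(1+k)) = √(2 × 9.81 × 3.51 / 2) = 5.868 m/s.
Then ω = v/R = 5.868 / 0.03 ≈ 196 rad/s.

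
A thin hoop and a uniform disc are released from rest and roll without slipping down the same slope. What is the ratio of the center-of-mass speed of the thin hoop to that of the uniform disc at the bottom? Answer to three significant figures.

Each satisfies Mgh = ½(1+k)Mv² with k = I/(MR²), so v ∝ 1/√(1+k).
For the thin hoop k = 1; for the uniform disc k = 0.5.
v₁/v₂ = √((1+k₂)/(1+k₁)) = √(1.5/2) ≈ 0.866.

v_ratio ≈ 0.866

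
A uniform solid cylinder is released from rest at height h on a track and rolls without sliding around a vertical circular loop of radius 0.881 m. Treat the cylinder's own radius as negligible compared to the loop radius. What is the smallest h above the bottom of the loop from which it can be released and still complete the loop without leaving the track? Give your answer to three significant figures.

The moment of inertia is (1/2)MR², giving k ≡ I/(MR²) = 0.5.
At the top, contact is just lost when gravity alone supplies the centripetal force: Mg = Mv_top²/r, i.e. v_top² = gr.
With ω = v/R, the kinetic energy at speed v is ½(1+k)Mv² = (3/4)Mv².
Energy conservation from release (height h) to the top (height 2r): Mgh = Mg(2r) + (3/4)M·gr.
Thus h_min = 2r + (1+k)r/2 = r(2 + 1.5/2) = 0.881 × 2.75 ≈ 2.42 m.

h_min ≈ 2.42 m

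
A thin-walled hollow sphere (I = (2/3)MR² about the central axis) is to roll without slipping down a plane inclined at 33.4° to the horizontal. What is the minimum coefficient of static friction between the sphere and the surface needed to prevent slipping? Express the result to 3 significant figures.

μ_min ≈ 0.264

The moment of inertia is (2/3)MR², giving k ≡ I/(MR²) = 2/3.
Along the incline Mg sinθ − f = Ma, and torque about the center fR = Iα = kMR²(a/R) gives f = kMa.
These give a = g sinθ/(1+k) and the required friction f = kMg sinθ/(1+k).
The normal force is N = Mg cosθ, so μ_min = f/N = k tanθ/(1+k).
μ_min = (2/3) × tan33.4° / 1.667 ≈ 0.264.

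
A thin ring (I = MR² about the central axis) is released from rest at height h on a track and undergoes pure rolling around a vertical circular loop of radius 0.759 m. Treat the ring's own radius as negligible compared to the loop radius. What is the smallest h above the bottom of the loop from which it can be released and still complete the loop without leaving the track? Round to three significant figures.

h_min ≈ 2.28 m

The moment of inertia is MR², giving k ≡ I/(MR²) = 1.
At the top of the loop, the minimum-contact condition is Mg = Mv_top²/r, so v_top² = gr.
With ω = v/R, the kinetic energy at speed v is ½(1+k)Mv² = Mv².
Energy conservation from release (height h) to the top (height 2r): Mgh = Mg(2r) + M·gr.
Thus h_min = 2r + (1+k)r/2 = r(2 + 2/2) = 0.759 × 3 ≈ 2.28 m.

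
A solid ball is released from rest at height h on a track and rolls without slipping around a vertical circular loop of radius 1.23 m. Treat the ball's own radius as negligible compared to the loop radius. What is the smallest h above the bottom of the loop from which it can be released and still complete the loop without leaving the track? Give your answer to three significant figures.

h_min ≈ 3.32 m

Here I = (2/5)MR², so the shape factor k = I/(MR²) = 0.4.
At the top of the loop, the minimum-contact condition is Mg = Mv_top²/r, so v_top² = gr.
With ω = v/R, the kinetic energy at speed v is ½(1+k)Mv² = (7/10)Mv².
Energy conservation from release (height h) to the top (height 2r): Mgh = Mg(2r) + (7/10)M·gr.
Thus h_min = 2r + (1+k)r/2 = r(2 + 1.4/2) = 1.23 × 2.7 ≈ 3.32 m.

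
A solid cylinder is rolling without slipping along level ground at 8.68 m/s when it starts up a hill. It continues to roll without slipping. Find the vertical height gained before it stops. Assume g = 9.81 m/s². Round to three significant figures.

h ≈ 5.76 m

With I = (1/2)MR², the ratio k = I/(MR²) is 0.5.
The rolling condition ω = v/R makes the rotational term ½I(v/R)² = ½kMv², so KE_total = ½(1+k)Mv² = (3/4)Mv².
At the top the kinetic energy is zero, so (3/4)Mv₀² = Mgh.
Thus h = (1+k)v₀²/(2g) = 1.5 × 8.68² / (2 × 9.81) ≈ 5.76 m.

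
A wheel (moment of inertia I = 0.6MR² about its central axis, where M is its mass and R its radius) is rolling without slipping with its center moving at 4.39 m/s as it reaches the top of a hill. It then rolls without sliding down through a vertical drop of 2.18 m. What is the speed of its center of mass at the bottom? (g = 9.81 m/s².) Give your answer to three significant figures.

For this body I = 0.6MR², i.e. k = I/(MR²) = 0.6.
Since it rolls without slipping, ω = v/R and KE = ½Mv² + ½Iω² = ½(1+k)Mv² = (4/5)Mv².
Energy conservation: (4/5)Mv₀² + Mgh = (4/5)Mv², so v² = v₀² + 2gh/(1+k).
v = √(4.39² + 2×9.81×2.18/1.6) = √46 ≈ 6.78 m/s.

v ≈ 6.78 m/s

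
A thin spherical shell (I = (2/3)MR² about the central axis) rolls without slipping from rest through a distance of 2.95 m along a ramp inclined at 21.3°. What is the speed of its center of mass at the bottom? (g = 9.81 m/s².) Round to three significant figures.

With I = (2/3)MR², the ratio k = I/(MR²) is 2/3.
The rolling condition ω = v/R makes the rotational term ½I(v/R)² = ½kMv², so KE_total = ½(1+k)Mv² = (5/6)Mv².
The vertical drop is h = L sinθ = 2.95 × sin21.3° = 1.072 m.
Setting Mgh = (5/6)Mv² gives v = √(2gh/(1+k)) = √(2·9.81·1.072/1.667) ≈ 3.55 m/s.

v ≈ 3.55 m/s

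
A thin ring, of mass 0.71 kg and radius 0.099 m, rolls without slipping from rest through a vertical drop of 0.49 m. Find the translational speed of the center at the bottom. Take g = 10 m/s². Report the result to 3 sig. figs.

v ≈ 2.21 m/s

With I = MR², the ratio k = I/(MR²) is 1.
Pure rolling means v = ωR; then KE = ½Mv² + ½I(v/R)² = ½(1+k)Mv² = Mv².
Setting Mgh = Mv² gives v = √(2gh/(1+k)) = √(2·10·0.49/2) ≈ 2.21 m/s.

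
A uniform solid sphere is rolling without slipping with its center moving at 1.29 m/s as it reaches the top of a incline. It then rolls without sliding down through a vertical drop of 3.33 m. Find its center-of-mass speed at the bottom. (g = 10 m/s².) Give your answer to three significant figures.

v ≈ 7.02 m/s

Here I = (2/5)MR², so the shape factor k = I/(MR²) = 0.4.
Rolling without slipping gives ω = v/R, so the total kinetic energy is ½Mv² + ½Iω² = ½(1+k)Mv² = (7/10)Mv².
Conserving energy between top and bottom: (7/10)Mv² = (7/10)Mv₀² + Mgh, hence v² = v₀² + 2gh/(1+k).
v = √(1.29² + 2×10×3.33/1.4) = √49.24 ≈ 7.02 m/s.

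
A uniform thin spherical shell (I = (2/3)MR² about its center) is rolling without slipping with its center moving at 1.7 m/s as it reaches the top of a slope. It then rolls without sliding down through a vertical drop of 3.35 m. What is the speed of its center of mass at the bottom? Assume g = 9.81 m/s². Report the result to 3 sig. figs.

Here I = (2/3)MR², so the shape factor k = I/(MR²) = 2/3.
Rolling without slipping gives ω = v/R, so the total kinetic energy is ½Mv² + ½Iω² = ½(1+k)Mv² = (5/6)Mv².
Energy conservation: (5/6)Mv₀² + Mgh = (5/6)Mv², so v² = v₀² + 2gh/(1+k).
v = √(1.7² + 2×9.81×3.35/1.667) = √42.33 ≈ 6.51 m/s.

v ≈ 6.51 m/s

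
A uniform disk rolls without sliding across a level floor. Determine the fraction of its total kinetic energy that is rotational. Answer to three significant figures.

fraction ≈ 0.333

Here I = (1/2)MR², so the shape factor k = I/(MR²) = 0.5.
With ω = v/R, KE_trans = ½Mv² and KE_rot = ½Iω² = ½kMv², so KE_total = ½(1+k)Mv².
The rotational fraction is therefore k/(1+k) = 0.5/1.5 ≈ 0.333.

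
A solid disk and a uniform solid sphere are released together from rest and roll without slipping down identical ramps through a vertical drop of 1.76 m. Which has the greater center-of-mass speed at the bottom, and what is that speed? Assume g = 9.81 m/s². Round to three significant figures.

For rolling without slipping, Mgh = ½(1+k)Mv² where k = I/(MR²), so v = √(2gh/(1+k)).
Solid disk: k = 0.5, giving v = √(2×9.81×1.76/1.5) = 4.798 m/s.
Uniform solid sphere: k = 0.4, giving v = √(2×9.81×1.76/1.4) = 4.966 m/s.
The smaller k wins: the uniform solid sphere, at ≈ 4.97 m/s.

the uniform solid sphere, at v ≈ 4.97 m/s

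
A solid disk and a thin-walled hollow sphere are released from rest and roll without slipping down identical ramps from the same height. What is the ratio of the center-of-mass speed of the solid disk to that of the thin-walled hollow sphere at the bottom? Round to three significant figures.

Each satisfies Mgh = ½(1+k)Mv² with k = I/(MR²), so v ∝ 1/√(1+k).
For the solid disk k = 0.5; for the thin-walled hollow sphere k = 2/3.
v₁/v₂ = √((1+k₂)/(1+k₁)) = √(1.667/1.5) ≈ 1.05.

v_ratio ≈ 1.05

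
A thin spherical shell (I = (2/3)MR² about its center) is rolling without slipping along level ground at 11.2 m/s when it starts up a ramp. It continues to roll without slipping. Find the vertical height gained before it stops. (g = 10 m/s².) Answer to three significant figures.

h ≈ 10.5 m

With I = (2/3)MR², the ratio k = I/(MR²) is 2/3.
Pure rolling means v = ωR; then KE = ½Mv² + ½I(v/R)² = ½(1+k)Mv² = (5/6)Mv².
All of this converts to potential energy at the highest point: (5/6)Mv₀² = Mgh.
Thus h = (1+k)v₀²/(2g) = 1.667 × 11.2² / (2 × 10) ≈ 10.5 m.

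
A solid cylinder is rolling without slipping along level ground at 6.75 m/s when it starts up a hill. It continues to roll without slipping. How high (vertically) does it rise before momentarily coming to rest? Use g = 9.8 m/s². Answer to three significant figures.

The moment of inertia is (1/2)MR², giving k ≡ I/(MR²) = 0.5.
Since it rolls without slipping, ω = v/R and KE = ½Mv² + ½Iω² = ½(1+k)Mv² = (3/4)Mv².
At the top the kinetic energy is zero, so (3/4)Mv₀² = Mgh.
Thus h = (1+k)v₀²/(2g) = 1.5 × 6.75² / (2 × 9.8) ≈ 3.49 m.

h ≈ 3.49 m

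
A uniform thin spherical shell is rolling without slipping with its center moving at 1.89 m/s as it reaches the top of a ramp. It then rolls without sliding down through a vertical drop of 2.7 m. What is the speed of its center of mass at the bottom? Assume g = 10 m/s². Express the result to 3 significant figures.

With I = (2/3)MR², the ratio k = I/(MR²) is 2/3.
Pure rolling means v = ωR; then KE = ½Mv² + ½I(v/R)² = ½(1+k)Mv² = (5/6)Mv².
Energy conservation: (5/6)Mv₀² + Mgh = (5/6)Mv², so v² = v₀² + 2gh/(1+k).
v = √(1.89² + 2×10×2.7/1.667) = √35.97 ≈ 6.00 m/s.

v ≈ 6.00 m/s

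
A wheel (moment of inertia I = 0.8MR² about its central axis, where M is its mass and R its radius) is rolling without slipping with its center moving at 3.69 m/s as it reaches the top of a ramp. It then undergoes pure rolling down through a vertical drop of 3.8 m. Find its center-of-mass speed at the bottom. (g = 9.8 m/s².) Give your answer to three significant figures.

With I = 0.8MR², the ratio k = I/(MR²) is 0.8.
Rolling without slipping gives ω = v/R, so the total kinetic energy is ½Mv² + ½Iω² = ½(1+k)Mv² = (9/10)Mv².
Energy conservation: (9/10)Mv₀² + Mgh = (9/10)Mv², so v² = v₀² + 2gh/(1+k).
v = √(3.69² + 2×9.8×3.8/1.8) = √54.99 ≈ 7.42 m/s.

v ≈ 7.42 m/s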